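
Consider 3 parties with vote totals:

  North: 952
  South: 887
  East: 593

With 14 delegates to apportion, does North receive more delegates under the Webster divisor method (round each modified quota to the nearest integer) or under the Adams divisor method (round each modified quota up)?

Webster

Webster: North 6, South 5, East 3.
Adams: North 5, South 5, East 4.
North gets 6 under Webster and 5 under Adams.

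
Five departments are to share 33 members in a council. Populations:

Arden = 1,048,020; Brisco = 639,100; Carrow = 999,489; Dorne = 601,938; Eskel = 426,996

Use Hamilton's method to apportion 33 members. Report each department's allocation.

Arden 9; Brisco 6; Carrow 9; Dorne 5; Eskel 4

The standard divisor is 3715543/33 ≈ 112592.212.
Standard quotas: Arden 9.3081, Brisco 5.6762, Carrow 8.8771, Dorne 5.3462, Eskel 3.7924.
Lower quotas: Arden 9, Brisco 5, Carrow 8, Dorne 5, Eskel 3 (sum 30, leaving 3 seats).
Remainders in descending order: Carrow 0.8771, Eskel 0.7924, Brisco 0.6762, Dorne 0.3462, Arden 0.3081.
The surplus seats go to Carrow, Eskel, Brisco.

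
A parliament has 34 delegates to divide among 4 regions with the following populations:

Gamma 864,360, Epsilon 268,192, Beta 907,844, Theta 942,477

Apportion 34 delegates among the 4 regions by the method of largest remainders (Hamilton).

The standard divisor is 2982873/34 ≈ 87731.559.
Standard quotas: Gamma 9.8523, Epsilon 3.0570, Beta 10.3480, Theta 10.7427.
Lower quotas: Gamma 9, Epsilon 3, Beta 10, Theta 10 (sum 32, leaving 2 seats).
Remainders in descending order: Gamma 0.8523, Theta 0.7427, Beta 0.3480, Epsilon 0.0570.
The surplus seats go to Gamma, Theta.

Gamma: 10, Epsilon: 3, Beta: 10, Theta: 11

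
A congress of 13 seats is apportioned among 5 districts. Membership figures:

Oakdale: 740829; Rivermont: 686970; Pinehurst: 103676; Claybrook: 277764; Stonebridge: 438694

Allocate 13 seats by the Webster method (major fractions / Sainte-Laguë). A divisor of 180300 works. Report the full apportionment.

Oakdale 4, Rivermont 4, Pinehurst 1, Claybrook 2, Stonebridge 2

With modified divisor 180300: modified quotas Oakdale 4.109, Rivermont 3.810, Pinehurst 0.575, Claybrook 1.541, Stonebridge 2.433.
Rounding to the nearest integer: Oakdale 4, Rivermont 4, Pinehurst 1, Claybrook 2, Stonebridge 2 (total 13).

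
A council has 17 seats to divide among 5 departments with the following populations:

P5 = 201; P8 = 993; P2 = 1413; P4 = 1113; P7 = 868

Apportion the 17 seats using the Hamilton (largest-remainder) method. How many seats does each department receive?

Standard divisor: 4588 ÷ 17 ≈ 269.882.
Standard quotas: P5 0.745, P8 3.679, P2 5.236, P4 4.124, P7 3.216.
Lower quotas: P5 0, P8 3, P2 5, P4 4, P7 3 (sum 15, leaving 2 seats).
Remainders in descending order: P5 0.745, P8 0.679, P2 0.236, P7 0.216, P4 0.124.
The surplus seats go to P5, P8.

P5 1, P8 4, P2 5, P4 4, P7 3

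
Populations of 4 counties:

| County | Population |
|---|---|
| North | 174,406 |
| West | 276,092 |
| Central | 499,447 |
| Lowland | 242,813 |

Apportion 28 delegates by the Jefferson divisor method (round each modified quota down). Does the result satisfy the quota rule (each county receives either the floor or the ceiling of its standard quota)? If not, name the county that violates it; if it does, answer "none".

none

Standard quotas: North 4.094, West 6.481, Central 11.725, Lowland 5.700.
Jefferson allocation: North 4, West 6, Central 12, Lowland 6.
Every allocation lies between the lower and upper quota.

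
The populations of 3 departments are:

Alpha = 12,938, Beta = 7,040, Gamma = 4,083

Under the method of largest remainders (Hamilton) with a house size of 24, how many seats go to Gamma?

4

The standard divisor is 24061/24 ≈ 1002.542.
Standard quotas: Alpha 12.9052, Beta 7.0222, Gamma 4.0726.
Lower quotas: Alpha 12, Beta 7, Gamma 4 (sum 23, leaving 1 seat).
Remainders in descending order: Alpha 0.9052, Gamma 0.0726, Beta 0.0222.
Largest remainder: Alpha receives the extra seat.
Gamma receives 4.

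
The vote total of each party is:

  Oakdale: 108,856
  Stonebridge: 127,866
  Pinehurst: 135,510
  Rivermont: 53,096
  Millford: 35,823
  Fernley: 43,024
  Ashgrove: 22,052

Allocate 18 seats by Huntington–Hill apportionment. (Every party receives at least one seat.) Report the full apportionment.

Oakdale=4, Stonebridge=4, Pinehurst=4, Rivermont=2, Millford=1, Fernley=2, Ashgrove=1

With divisor 30362: modified quotas Oakdale 3.585, Stonebridge 4.211, Pinehurst 4.463, Rivermont 1.749, Millford 1.180, Fernley 1.417, Ashgrove 0.726.
Geometric-mean thresholds: Oakdale √(3·4)=3.464, Stonebridge √(4·5)=4.472, Pinehurst √(4·5)=4.472, Rivermont √(1·2)=1.414, Millford √(1·2)=1.414, Fernley √(1·2)=1.414, Ashgrove (min 1).
Each quota rounded against its threshold gives Oakdale 4, Stonebridge 4, Pinehurst 4, Rivermont 2, Millford 1, Fernley 2, Ashgrove 1 (total 18).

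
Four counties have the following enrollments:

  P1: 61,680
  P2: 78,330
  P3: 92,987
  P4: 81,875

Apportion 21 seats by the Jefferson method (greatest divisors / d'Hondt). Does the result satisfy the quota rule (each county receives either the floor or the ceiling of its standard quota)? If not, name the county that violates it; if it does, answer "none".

none

Standard quotas: P1 4.114, P2 5.224, P3 6.202, P4 5.461.
Jefferson allocation: P1 4, P2 5, P3 6, P4 6.
Every allocation lies between the lower and upper quota.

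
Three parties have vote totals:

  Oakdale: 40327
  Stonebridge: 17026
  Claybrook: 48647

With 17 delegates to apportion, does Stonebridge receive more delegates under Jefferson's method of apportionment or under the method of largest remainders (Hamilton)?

Jefferson: Oakdale 7, Stonebridge 2, Claybrook 8.
Hamilton: Oakdale 6, Stonebridge 3, Claybrook 8.
Stonebridge gets 2 under Jefferson and 3 under Hamilton.

Hamilton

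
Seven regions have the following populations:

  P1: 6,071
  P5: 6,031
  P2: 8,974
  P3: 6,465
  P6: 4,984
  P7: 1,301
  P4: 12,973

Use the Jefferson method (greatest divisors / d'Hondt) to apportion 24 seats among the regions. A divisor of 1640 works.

P1=3, P5=3, P2=5, P3=3, P6=3, P7=0, P4=7

With modified divisor 1640: modified quotas P1 3.702, P5 3.677, P2 5.472, P3 3.942, P6 3.039, P7 0.793, P4 7.910.
Rounding down: P1 3, P5 3, P2 5, P3 3, P6 3, P7 0, P4 7 (total 24).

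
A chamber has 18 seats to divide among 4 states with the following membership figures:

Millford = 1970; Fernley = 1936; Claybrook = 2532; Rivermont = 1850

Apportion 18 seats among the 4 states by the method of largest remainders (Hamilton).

Millford=4, Fernley=4, Claybrook=6, Rivermont=4

The standard divisor is 8288/18 ≈ 460.444.
Standard quotas: Millford 4.278, Fernley 4.205, Claybrook 5.499, Rivermont 4.018.
Lower quotas: Millford 4, Fernley 4, Claybrook 5, Rivermont 4 (sum 17, leaving 1 seat).
Remainders in descending order: Claybrook 0.499, Millford 0.278, Fernley 0.205, Rivermont 0.018.
Largest remainder: Claybrook receives the extra seat.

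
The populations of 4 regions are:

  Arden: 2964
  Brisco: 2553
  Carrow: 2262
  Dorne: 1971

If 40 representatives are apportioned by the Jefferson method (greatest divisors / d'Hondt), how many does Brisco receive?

11

Standard divisor 9750/40 ≈ 243.75; standard quotas: Arden 12.160, Brisco 10.474, Carrow 9.280, Dorne 8.086.
Rounding down gives 12, 10, 9, 8 = 39 seats, so the divisor must be adjusted.
With modified divisor 230: modified quotas Arden 12.887, Brisco 11.100, Carrow 9.835, Dorne 8.570.
Rounding down: Arden 12, Brisco 11, Carrow 9, Dorne 8 (total 40).
Brisco receives 11.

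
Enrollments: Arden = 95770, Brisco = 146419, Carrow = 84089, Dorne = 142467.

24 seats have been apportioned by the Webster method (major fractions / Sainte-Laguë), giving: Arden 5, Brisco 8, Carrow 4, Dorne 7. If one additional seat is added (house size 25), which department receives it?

Priority for the next seat is population ÷ (current seats + 0.5).
Priorities: Arden 17412.727, Brisco 17225.765, Carrow 18686.444, Dorne 18995.600.
Highest priority: Dorne.

Dorne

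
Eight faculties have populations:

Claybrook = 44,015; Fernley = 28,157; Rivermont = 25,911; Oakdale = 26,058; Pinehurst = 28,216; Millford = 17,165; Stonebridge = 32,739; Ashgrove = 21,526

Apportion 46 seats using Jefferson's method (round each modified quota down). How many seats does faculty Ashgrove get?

4

Standard divisor 223787/46 ≈ 4864.935; standard quotas: Claybrook 9.047, Fernley 5.788, Rivermont 5.326, Oakdale 5.356, Pinehurst 5.800, Millford 3.528, Stonebridge 6.730, Ashgrove 4.425.
Rounding down gives 9, 5, 5, 5, 5, 3, 6, 4 = 42 seats, so the divisor must be adjusted.
With modified divisor 4370: modified quotas Claybrook 10.072, Fernley 6.443, Rivermont 5.929, Oakdale 5.963, Pinehurst 6.457, Millford 3.928, Stonebridge 7.492, Ashgrove 4.926.
Rounding down: Claybrook 10, Fernley 6, Rivermont 5, Oakdale 5, Pinehurst 6, Millford 3, Stonebridge 7, Ashgrove 4 (total 46).
Ashgrove receives 4.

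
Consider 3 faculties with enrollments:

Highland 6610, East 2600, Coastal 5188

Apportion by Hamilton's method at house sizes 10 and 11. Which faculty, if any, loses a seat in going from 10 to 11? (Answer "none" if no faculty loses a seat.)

none

At 10 seats: Highland 4, East 2, Coastal 4.
At 11 seats: Highland 5, East 2, Coastal 4.
No faculty's allocation decreased.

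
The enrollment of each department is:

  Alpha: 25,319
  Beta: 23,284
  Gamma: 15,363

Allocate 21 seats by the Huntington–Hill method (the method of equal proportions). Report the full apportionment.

Alpha=8; Beta=8; Gamma=5

With divisor 3048: modified quotas Alpha 8.307, Beta 7.639, Gamma 5.040.
Geometric-mean thresholds: Alpha √(8·9)=8.485, Beta √(7·8)=7.483, Gamma √(5·6)=5.477.
Each quota rounded against its threshold gives Alpha 8, Beta 8, Gamma 5 (total 21).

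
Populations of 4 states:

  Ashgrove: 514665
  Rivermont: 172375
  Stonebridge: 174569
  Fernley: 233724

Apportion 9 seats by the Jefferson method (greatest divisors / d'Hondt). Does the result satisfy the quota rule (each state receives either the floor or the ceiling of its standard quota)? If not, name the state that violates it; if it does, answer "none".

Standard quotas: Ashgrove 4.229, Rivermont 1.416, Stonebridge 1.434, Fernley 1.920.
Jefferson allocation: Ashgrove 5, Rivermont 1, Stonebridge 1, Fernley 2.
Every allocation lies between the lower and upper quota.

none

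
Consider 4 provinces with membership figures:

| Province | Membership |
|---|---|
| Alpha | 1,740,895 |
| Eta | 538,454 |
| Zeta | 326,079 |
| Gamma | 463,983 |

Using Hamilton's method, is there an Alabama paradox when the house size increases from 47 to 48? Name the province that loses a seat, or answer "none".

At 47 seats: Alpha 27, Eta 8, Zeta 5, Gamma 7.
At 48 seats: Alpha 27, Eta 9, Zeta 5, Gamma 7.
No province's allocation decreased.

none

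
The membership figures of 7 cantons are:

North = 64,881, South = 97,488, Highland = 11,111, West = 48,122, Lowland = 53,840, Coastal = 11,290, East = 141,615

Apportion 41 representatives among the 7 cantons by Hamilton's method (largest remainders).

Total 428347; standard divisor 428347/41 ≈ 10447.488.
Standard quotas: North 6.2102, South 9.3312, Highland 1.0635, West 4.6061, Lowland 5.1534, Coastal 1.0806, East 13.5549.
Lower quotas: North 6, South 9, Highland 1, West 4, Lowland 5, Coastal 1, East 13 (sum 39, leaving 2 seats).
Remainders in descending order: West 0.6061, East 0.5549, South 0.3312, North 0.2102, Lowland 0.1534, Coastal 0.0806, Highland 0.0635.
Largest remainders: West, East receive the extra seats.

North 6; South 9; Highland 1; West 5; Lowland 5; Coastal 1; East 14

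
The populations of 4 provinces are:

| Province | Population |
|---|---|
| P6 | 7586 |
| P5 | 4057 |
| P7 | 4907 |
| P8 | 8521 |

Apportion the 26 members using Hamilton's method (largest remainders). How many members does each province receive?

Total 25071; standard divisor 25071/26 ≈ 964.269.
Standard quotas: P6 7.8671, P5 4.2073, P7 5.0888, P8 8.8367.
Lower quotas: P6 7, P5 4, P7 5, P8 8 (sum 24, leaving 2 seats).
Remainders in descending order: P6 0.8671, P8 0.8367, P5 0.2073, P7 0.0888.
The surplus seats go to P6, P8.

P6 8; P5 4; P7 5; P8 9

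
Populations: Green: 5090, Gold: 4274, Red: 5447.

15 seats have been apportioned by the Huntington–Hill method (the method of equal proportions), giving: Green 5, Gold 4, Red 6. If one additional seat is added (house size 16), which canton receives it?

Gold

Priority for the next seat is population ÷ (√(s·(s+1))).
Priorities: Green 929.303, Gold 955.695, Red 840.490.
Highest priority: Gold.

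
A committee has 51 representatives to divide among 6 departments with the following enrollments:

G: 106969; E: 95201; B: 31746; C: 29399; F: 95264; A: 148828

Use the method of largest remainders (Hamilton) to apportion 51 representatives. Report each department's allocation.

The standard divisor is 507407/51 ≈ 9949.157.
Standard quotas: G 10.7516, E 9.5688, B 3.1908, C 2.9549, F 9.5751, A 14.9589.
Lower quotas: G 10, E 9, B 3, C 2, F 9, A 14 (sum 47, leaving 4 seats).
Remainders in descending order: A 0.9589, C 0.9549, G 0.7516, F 0.5751, E 0.5688, B 0.1908.
Largest remainders: A, C, G, F receive the extra seats.

G=11; E=9; B=3; C=3; F=10; A=15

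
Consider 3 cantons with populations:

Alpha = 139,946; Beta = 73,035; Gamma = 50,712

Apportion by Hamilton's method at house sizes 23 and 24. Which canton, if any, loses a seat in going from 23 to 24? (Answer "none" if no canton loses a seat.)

At 23 seats: Alpha 12, Beta 6, Gamma 5.
At 24 seats: Alpha 13, Beta 7, Gamma 4.
Gamma drops from 5 to 4.

Gamma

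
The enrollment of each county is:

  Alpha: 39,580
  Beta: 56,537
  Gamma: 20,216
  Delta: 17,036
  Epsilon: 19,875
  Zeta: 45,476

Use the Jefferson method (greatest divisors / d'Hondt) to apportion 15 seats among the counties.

Standard divisor 198720/15 ≈ 13248; standard quotas: Alpha 2.988, Beta 4.268, Gamma 1.526, Delta 1.286, Epsilon 1.500, Zeta 3.433.
Rounding down gives 2, 4, 1, 1, 1, 3 = 12 seats, so the divisor must be adjusted.
With modified divisor 10700: modified quotas Alpha 3.699, Beta 5.284, Gamma 1.889, Delta 1.592, Epsilon 1.857, Zeta 4.250.
Rounding down: Alpha 3, Beta 5, Gamma 1, Delta 1, Epsilon 1, Zeta 4 (total 15).

Alpha 3; Beta 5; Gamma 1; Delta 1; Epsilon 1; Zeta 4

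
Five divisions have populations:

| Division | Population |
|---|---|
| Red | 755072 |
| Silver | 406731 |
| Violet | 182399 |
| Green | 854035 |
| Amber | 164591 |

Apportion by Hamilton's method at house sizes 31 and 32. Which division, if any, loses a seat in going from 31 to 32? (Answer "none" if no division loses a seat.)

Violet

At 31 seats: Red 10, Silver 5, Violet 3, Green 11, Amber 2.
At 32 seats: Red 10, Silver 6, Violet 2, Green 12, Amber 2.
Violet drops from 3 to 2.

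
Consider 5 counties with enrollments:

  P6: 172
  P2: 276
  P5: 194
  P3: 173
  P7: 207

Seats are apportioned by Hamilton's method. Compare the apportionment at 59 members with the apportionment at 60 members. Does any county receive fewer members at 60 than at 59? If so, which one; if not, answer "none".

none

At 59 seats: P6 10, P2 16, P5 11, P3 10, P7 12.
At 60 seats: P6 10, P2 16, P5 12, P3 10, P7 12.
No county's allocation decreased.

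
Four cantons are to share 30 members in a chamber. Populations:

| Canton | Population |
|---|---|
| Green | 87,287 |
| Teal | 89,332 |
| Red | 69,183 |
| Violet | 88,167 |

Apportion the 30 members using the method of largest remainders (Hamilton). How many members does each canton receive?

Green 8, Teal 8, Red 6, Violet 8

The standard divisor is 333969/30 ≈ 11132.3.
Standard quotas: Green 7.8409, Teal 8.0246, Red 6.2146, Violet 7.9199.
Lower quotas: Green 7, Teal 8, Red 6, Violet 7 (sum 28, leaving 2 seats).
Remainders in descending order: Violet 0.9199, Green 0.8409, Red 0.2146, Teal 0.0246.
Largest remainders: Violet, Green receive the extra seats.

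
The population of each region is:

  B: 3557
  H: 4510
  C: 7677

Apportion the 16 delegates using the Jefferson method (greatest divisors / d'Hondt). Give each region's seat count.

B 3, H 5, C 8

Standard divisor 15744/16 ≈ 984; standard quotas: B 3.615, H 4.583, C 7.802.
Rounding down gives 3, 4, 7 = 14 seats, so the divisor must be adjusted.
With modified divisor 896: modified quotas B 3.970, H 5.033, C 8.568.
Rounding down: B 3, H 5, C 8 (total 16).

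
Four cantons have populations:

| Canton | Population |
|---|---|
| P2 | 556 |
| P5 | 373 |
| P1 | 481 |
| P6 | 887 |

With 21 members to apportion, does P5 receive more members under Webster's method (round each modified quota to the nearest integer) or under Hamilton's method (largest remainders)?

Hamilton

Webster: P2 5, P5 3, P1 5, P6 8.
Hamilton: P2 5, P5 4, P1 4, P6 8.
P5 gets 3 under Webster and 4 under Hamilton.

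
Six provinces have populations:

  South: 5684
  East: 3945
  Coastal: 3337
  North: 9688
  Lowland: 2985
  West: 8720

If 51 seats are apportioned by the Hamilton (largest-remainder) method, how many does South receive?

9

Standard divisor: 34359 ÷ 51 ≈ 673.706.
Standard quotas: South 8.4369, East 5.8557, Coastal 4.9532, North 14.3802, Lowland 4.4307, West 12.9433.
Lower quotas: South 8, East 5, Coastal 4, North 14, Lowland 4, West 12 (sum 47, leaving 4 seats).
Remainders in descending order: Coastal 0.9532, West 0.9433, East 0.8557, South 0.4369, Lowland 0.4307, North 0.3802.
Largest remainders: Coastal, West, East, South receive the extra seats.
South receives 9.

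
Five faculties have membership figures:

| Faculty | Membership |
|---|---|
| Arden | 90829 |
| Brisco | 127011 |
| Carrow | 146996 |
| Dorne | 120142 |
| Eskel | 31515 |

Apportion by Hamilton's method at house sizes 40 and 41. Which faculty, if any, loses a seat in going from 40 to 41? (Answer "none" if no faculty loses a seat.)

At 40 seats: Arden 7, Brisco 10, Carrow 11, Dorne 9, Eskel 3.
At 41 seats: Arden 7, Brisco 10, Carrow 12, Dorne 10, Eskel 2.
Eskel drops from 3 to 2.

Eskel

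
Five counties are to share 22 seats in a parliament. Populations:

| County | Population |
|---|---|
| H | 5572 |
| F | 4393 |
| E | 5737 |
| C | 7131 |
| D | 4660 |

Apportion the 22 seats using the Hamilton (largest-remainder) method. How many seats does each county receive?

H 4, F 3, E 5, C 6, D 4

The standard divisor is 27493/22 ≈ 1249.682.
Standard quotas: H 4.4587, F 3.5153, E 4.5908, C 5.7063, D 3.7289.
Lower quotas: H 4, F 3, E 4, C 5, D 3 (sum 19, leaving 3 seats).
Remainders in descending order: D 0.7289, C 0.7063, E 0.5908, F 0.5153, H 0.4587.
Largest remainders: D, C, E receive the extra seats.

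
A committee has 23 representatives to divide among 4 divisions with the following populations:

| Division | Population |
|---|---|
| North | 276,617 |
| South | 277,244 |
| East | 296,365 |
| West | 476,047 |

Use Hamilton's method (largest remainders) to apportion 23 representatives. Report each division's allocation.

North 5, South 5, East 5, West 8

Standard divisor: 1326273 ÷ 23 ≈ 57664.043.
Standard quotas: North 4.7970, South 4.8079, East 5.1395, West 8.2555.
Lower quotas: North 4, South 4, East 5, West 8 (sum 21, leaving 2 seats).
Remainders in descending order: South 0.8079, North 0.7970, West 0.2555, East 0.1395.
The surplus seats go to South, North.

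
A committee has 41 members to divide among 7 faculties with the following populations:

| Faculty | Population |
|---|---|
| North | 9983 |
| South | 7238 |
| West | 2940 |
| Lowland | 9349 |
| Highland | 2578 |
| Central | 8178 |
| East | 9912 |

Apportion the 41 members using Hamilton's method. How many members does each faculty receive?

North 8, South 6, West 2, Lowland 8, Highland 2, Central 7, East 8

Standard divisor: 50178 ÷ 41 ≈ 1223.854.
Standard quotas: North 8.1570, South 5.9141, West 2.4022, Lowland 7.6390, Highland 2.1065, Central 6.6822, East 8.0990.
Lower quotas: North 8, South 5, West 2, Lowland 7, Highland 2, Central 6, East 8 (sum 38, leaving 3 seats).
Remainders in descending order: South 0.9141, Central 0.6822, Lowland 0.6390, West 0.4022, North 0.1570, Highland 0.1065, East 0.0990.
Largest remainders: South, Central, Lowland receive the extra seats.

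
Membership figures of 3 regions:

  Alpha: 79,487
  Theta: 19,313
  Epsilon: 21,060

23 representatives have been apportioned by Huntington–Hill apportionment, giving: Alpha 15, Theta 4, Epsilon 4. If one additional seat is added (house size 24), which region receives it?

Priority for the next seat is population ÷ (√(s·(s+1))).
Priorities: Alpha 5130.864, Theta 4318.518, Epsilon 4709.159.
Highest priority: Alpha.

Alpha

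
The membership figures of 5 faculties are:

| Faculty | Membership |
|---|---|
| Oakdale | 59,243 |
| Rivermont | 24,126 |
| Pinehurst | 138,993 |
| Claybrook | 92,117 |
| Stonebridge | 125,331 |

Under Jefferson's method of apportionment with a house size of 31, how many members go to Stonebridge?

9

Standard divisor 439810/31 ≈ 14187.419; standard quotas: Oakdale 4.176, Rivermont 1.701, Pinehurst 9.797, Claybrook 6.493, Stonebridge 8.834.
Rounding down gives 4, 1, 9, 6, 8 = 28 seats, so the divisor must be adjusted.
With modified divisor 12900: modified quotas Oakdale 4.592, Rivermont 1.870, Pinehurst 10.775, Claybrook 7.141, Stonebridge 9.716.
Rounding down: Oakdale 4, Rivermont 1, Pinehurst 10, Claybrook 7, Stonebridge 9 (total 31).
Stonebridge receives 9.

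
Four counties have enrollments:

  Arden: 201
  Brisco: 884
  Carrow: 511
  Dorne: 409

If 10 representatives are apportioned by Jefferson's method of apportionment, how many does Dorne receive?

2

Standard divisor 2005/10 ≈ 200.5; standard quotas: Arden 1.002, Brisco 4.409, Carrow 2.549, Dorne 2.040.
Rounding down gives 1, 4, 2, 2 = 9 seats, so the divisor must be adjusted.
With modified divisor 174: modified quotas Arden 1.155, Brisco 5.080, Carrow 2.937, Dorne 2.351.
Rounding down: Arden 1, Brisco 5, Carrow 2, Dorne 2 (total 10).
Dorne receives 2.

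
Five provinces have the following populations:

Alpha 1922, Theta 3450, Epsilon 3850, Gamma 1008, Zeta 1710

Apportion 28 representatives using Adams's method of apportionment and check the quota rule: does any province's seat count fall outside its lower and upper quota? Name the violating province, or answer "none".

Standard quotas: Alpha 4.507, Theta 8.090, Epsilon 9.028, Gamma 2.364, Zeta 4.010.
Adams allocation: Alpha 4, Theta 8, Epsilon 9, Gamma 3, Zeta 4.
Every allocation lies between the lower and upper quota.

none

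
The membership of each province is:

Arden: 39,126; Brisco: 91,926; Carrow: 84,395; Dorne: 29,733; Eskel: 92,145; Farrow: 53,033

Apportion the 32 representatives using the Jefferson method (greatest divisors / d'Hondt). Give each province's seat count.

Standard divisor 390358/32 ≈ 12198.688; standard quotas: Arden 3.207, Brisco 7.536, Carrow 6.918, Dorne 2.437, Eskel 7.554, Farrow 4.347.
Rounding down gives 3, 7, 6, 2, 7, 4 = 29 seats, so the divisor must be adjusted.
With modified divisor 11000: modified quotas Arden 3.557, Brisco 8.357, Carrow 7.672, Dorne 2.703, Eskel 8.377, Farrow 4.821.
Rounding down: Arden 3, Brisco 8, Carrow 7, Dorne 2, Eskel 8, Farrow 4 (total 32).

Arden 3, Brisco 8, Carrow 7, Dorne 2, Eskel 8, Farrow 4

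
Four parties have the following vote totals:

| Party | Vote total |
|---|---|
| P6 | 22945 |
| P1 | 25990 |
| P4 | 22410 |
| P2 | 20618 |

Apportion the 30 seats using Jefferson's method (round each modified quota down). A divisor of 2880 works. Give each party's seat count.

P6 7; P1 9; P4 7; P2 7

With modified divisor 2880: modified quotas P6 7.967, P1 9.024, P4 7.781, P2 7.159.
Rounding down: P6 7, P1 9, P4 7, P2 7 (total 30).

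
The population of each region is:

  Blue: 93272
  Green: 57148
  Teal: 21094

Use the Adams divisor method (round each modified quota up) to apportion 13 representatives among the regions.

Blue=7, Green=4, Teal=2

Standard divisor 171514/13 ≈ 13193.385; standard quotas: Blue 7.070, Green 4.332, Teal 1.599.
Rounding up gives 8, 5, 2 = 15 seats, so the divisor must be adjusted.
With modified divisor 14900: modified quotas Blue 6.260, Green 3.835, Teal 1.416.
Rounding up: Blue 7, Green 4, Teal 2 (total 13).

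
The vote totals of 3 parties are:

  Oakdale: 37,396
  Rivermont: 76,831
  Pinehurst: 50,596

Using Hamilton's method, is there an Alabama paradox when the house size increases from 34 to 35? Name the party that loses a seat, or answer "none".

At 34 seats: Oakdale 8, Rivermont 16, Pinehurst 10.
At 35 seats: Oakdale 8, Rivermont 16, Pinehurst 11.
No party's allocation decreased.

none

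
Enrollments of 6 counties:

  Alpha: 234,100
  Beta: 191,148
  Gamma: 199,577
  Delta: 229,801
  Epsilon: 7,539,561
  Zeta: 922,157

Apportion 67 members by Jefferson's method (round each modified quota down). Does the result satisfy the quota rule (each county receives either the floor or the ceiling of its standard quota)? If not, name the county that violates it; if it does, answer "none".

Standard quotas: Alpha 1.684, Beta 1.375, Gamma 1.435, Delta 1.653, Epsilon 54.222, Zeta 6.632.
Jefferson allocation: Alpha 1, Beta 1, Gamma 1, Delta 1, Epsilon 57, Zeta 6.
Epsilon has quota 54.222 (lower 54, upper 55) but receives 57 — outside the quota interval.

Epsilon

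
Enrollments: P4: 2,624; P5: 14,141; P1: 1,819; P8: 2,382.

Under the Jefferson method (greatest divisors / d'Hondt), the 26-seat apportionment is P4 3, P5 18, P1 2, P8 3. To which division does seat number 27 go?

Priority for the next seat is population ÷ (current seats + 1).
Priorities: P4 656.000, P5 744.263, P1 606.333, P8 595.500.
Highest priority: P5.

P5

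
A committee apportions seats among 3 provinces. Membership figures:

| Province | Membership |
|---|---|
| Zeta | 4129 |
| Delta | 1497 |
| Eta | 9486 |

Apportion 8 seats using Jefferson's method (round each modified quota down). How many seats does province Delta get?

0

Standard divisor 15112/8 ≈ 1889; standard quotas: Zeta 2.186, Delta 0.792, Eta 5.022.
Rounding down gives 2, 0, 5 = 7 seats, so the divisor must be adjusted.
With modified divisor 1540: modified quotas Zeta 2.681, Delta 0.972, Eta 6.160.
Rounding down: Zeta 2, Delta 0, Eta 6 (total 8).
Delta receives 0.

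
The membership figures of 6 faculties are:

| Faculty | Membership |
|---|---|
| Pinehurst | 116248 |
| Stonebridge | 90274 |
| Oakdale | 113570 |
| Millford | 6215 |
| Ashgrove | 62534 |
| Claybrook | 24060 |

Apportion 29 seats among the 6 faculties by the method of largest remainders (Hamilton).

Standard divisor: 412901 ÷ 29 ≈ 14237.966.
Standard quotas: Pinehurst 8.1646, Stonebridge 6.3404, Oakdale 7.9766, Millford 0.4365, Ashgrove 4.3921, Claybrook 1.6898.
Lower quotas: Pinehurst 8, Stonebridge 6, Oakdale 7, Millford 0, Ashgrove 4, Claybrook 1 (sum 26, leaving 3 seats).
Remainders in descending order: Oakdale 0.9766, Claybrook 0.6898, Millford 0.4365, Ashgrove 0.3921, Stonebridge 0.3404, Pinehurst 0.1646.
Largest remainders: Oakdale, Claybrook, Millford receive the extra seats.

Pinehurst 8; Stonebridge 6; Oakdale 8; Millford 1; Ashgrove 4; Claybrook 2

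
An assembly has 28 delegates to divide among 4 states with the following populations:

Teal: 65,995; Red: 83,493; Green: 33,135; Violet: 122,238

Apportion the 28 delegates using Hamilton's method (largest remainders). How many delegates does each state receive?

Teal=6, Red=8, Green=3, Violet=11

Total 304861; standard divisor 304861/28 ≈ 10887.893.
Standard quotas: Teal 6.0613, Red 7.6684, Green 3.0433, Violet 11.2270.
Lower quotas: Teal 6, Red 7, Green 3, Violet 11 (sum 27, leaving 1 seat).
Remainders in descending order: Red 0.6684, Violet 0.2270, Teal 0.0613, Green 0.0433.
The surplus seat goes to Red.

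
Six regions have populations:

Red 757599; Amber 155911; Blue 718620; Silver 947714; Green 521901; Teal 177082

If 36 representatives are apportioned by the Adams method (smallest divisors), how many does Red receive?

Standard divisor 3278827/36 ≈ 91078.528; standard quotas: Red 8.318, Amber 1.712, Blue 7.890, Silver 10.405, Green 5.730, Teal 1.944.
Rounding up gives 9, 2, 8, 11, 6, 2 = 38 seats, so the divisor must be adjusted.
With modified divisor 98700: modified quotas Red 7.676, Amber 1.580, Blue 7.281, Silver 9.602, Green 5.288, Teal 1.794.
Rounding up: Red 8, Amber 2, Blue 8, Silver 10, Green 6, Teal 2 (total 36).
Red receives 8.

8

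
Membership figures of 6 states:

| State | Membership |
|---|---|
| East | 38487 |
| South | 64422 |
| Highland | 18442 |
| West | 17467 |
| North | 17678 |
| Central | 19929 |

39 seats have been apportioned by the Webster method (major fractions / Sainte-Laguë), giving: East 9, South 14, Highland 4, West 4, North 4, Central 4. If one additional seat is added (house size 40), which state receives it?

South

Priority for the next seat is population ÷ (current seats + 0.5).
Priorities: East 4051.263, South 4442.897, Highland 4098.222, West 3881.556, North 3928.444, Central 4428.667.
Highest priority: South.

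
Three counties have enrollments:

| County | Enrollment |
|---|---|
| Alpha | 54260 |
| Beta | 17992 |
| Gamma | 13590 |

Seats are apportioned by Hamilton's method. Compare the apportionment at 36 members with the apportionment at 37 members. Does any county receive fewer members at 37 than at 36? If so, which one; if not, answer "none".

none

At 36 seats: Alpha 23, Beta 7, Gamma 6.
At 37 seats: Alpha 23, Beta 8, Gamma 6.
No county's allocation decreased.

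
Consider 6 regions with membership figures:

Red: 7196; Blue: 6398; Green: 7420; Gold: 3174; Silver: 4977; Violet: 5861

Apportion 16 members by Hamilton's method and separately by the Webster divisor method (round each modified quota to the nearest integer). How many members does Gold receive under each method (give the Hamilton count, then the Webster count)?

Hamilton: Red 3, Blue 3, Green 3, Gold 2, Silver 2, Violet 3.
Webster: Red 3, Blue 3, Green 4, Gold 1, Silver 2, Violet 3.
Gold gets 2 under Hamilton and 1 under Webster.

2 and 1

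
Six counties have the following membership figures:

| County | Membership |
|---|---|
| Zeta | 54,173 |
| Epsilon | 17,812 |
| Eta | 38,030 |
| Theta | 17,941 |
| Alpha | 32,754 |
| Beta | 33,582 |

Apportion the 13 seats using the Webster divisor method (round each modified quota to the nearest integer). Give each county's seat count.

Standard divisor 194292/13 ≈ 14945.538; standard quotas: Zeta 3.625, Epsilon 1.192, Eta 2.545, Theta 1.200, Alpha 2.192, Beta 2.247.
Rounding to the nearest integer gives Zeta 4, Epsilon 1, Eta 3, Theta 1, Alpha 2, Beta 2 — total 13, matching the house size, so no adjustment is needed.

Zeta 4, Epsilon 1, Eta 3, Theta 1, Alpha 2, Beta 2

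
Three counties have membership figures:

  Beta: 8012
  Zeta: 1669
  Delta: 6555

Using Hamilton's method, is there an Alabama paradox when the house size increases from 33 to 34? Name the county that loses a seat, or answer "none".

At 33 seats: Beta 16, Zeta 4, Delta 13.
At 34 seats: Beta 17, Zeta 3, Delta 14.
Zeta drops from 4 to 3.

Zeta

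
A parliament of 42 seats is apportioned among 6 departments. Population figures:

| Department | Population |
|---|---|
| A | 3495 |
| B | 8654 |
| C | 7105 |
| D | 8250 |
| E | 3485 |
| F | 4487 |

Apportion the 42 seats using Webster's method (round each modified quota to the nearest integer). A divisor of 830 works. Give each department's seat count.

With modified divisor 830: modified quotas A 4.211, B 10.427, C 8.560, D 9.940, E 4.199, F 5.406.
Rounding to the nearest integer: A 4, B 10, C 9, D 10, E 4, F 5 (total 42).

A 4, B 10, C 9, D 10, E 4, F 5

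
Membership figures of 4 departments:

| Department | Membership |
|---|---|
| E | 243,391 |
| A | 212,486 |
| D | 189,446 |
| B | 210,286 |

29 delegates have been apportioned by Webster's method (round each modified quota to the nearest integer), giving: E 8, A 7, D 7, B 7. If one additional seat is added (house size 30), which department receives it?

Priority for the next seat is population ÷ (current seats + 0.5).
Priorities: E 28634.235, A 28331.467, D 25259.467, B 28038.133.
Highest priority: E.

E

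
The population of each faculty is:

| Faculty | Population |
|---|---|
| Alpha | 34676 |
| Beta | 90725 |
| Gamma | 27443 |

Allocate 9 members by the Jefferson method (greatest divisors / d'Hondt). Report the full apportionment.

Standard divisor 152844/9 ≈ 16982.667; standard quotas: Alpha 2.042, Beta 5.342, Gamma 1.616.
Rounding down gives 2, 5, 1 = 8 seats, so the divisor must be adjusted.
With modified divisor 14400: modified quotas Alpha 2.408, Beta 6.300, Gamma 1.906.
Rounding down: Alpha 2, Beta 6, Gamma 1 (total 9).

Alpha=2, Beta=6, Gamma=1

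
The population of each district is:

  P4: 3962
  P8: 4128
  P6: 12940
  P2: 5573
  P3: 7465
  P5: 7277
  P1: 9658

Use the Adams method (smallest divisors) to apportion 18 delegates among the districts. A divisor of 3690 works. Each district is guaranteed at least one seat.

P4 2, P8 2, P6 4, P2 2, P3 3, P5 2, P1 3

With modified divisor 3690: modified quotas P4 1.074, P8 1.119, P6 3.507, P2 1.510, P3 2.023, P5 1.972, P1 2.617.
Rounding up: P4 2, P8 2, P6 4, P2 2, P3 3, P5 2, P1 3 (total 18).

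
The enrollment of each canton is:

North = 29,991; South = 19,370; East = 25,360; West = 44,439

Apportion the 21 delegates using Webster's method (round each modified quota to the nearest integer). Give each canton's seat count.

Standard divisor 119160/21 ≈ 5674.286; standard quotas: North 5.285, South 3.414, East 4.469, West 7.832.
Rounding to the nearest integer gives 5, 3, 4, 8 = 20 seats, so the divisor must be adjusted.
With modified divisor 5600: modified quotas North 5.356, South 3.459, East 4.529, West 7.936.
Rounding to the nearest integer: North 5, South 3, East 5, West 8 (total 21).

North 5, South 3, East 5, West 8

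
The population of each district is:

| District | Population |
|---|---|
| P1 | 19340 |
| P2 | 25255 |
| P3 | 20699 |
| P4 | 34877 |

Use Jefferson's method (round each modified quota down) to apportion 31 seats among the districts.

Standard divisor 100171/31 ≈ 3231.323; standard quotas: P1 5.985, P2 7.816, P3 6.406, P4 10.793.
Rounding down gives 5, 7, 6, 10 = 28 seats, so the divisor must be adjusted.
With modified divisor 3100: modified quotas P1 6.239, P2 8.147, P3 6.677, P4 11.251.
Rounding down: P1 6, P2 8, P3 6, P4 11 (total 31).

P1 6, P2 8, P3 6, P4 11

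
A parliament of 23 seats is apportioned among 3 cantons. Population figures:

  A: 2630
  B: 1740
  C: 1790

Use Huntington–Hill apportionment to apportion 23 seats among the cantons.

A 10, B 6, C 7

With divisor 272: modified quotas A 9.669, B 6.397, C 6.581.
Geometric-mean thresholds: A √(9·10)=9.487, B √(6·7)=6.481, C √(6·7)=6.481.
Each quota rounded against its threshold gives A 10, B 6, C 7 (total 23).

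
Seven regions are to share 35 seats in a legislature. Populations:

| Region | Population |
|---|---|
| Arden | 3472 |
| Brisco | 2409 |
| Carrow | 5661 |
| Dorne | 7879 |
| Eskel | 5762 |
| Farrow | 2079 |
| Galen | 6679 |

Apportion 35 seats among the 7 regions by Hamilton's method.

Arden=4, Brisco=2, Carrow=6, Dorne=8, Eskel=6, Farrow=2, Galen=7

Total 33941; standard divisor 33941/35 ≈ 969.743.
Standard quotas: Arden 3.5803, Brisco 2.4842, Carrow 5.8376, Dorne 8.1248, Eskel 5.9418, Farrow 2.1439, Galen 6.8874.
Lower quotas: Arden 3, Brisco 2, Carrow 5, Dorne 8, Eskel 5, Farrow 2, Galen 6 (sum 31, leaving 4 seats).
Remainders in descending order: Eskel 0.9418, Galen 0.8874, Carrow 0.8376, Arden 0.5803, Brisco 0.4842, Farrow 0.1439, Dorne 0.1248.
The surplus seats go to Eskel, Galen, Carrow, Arden.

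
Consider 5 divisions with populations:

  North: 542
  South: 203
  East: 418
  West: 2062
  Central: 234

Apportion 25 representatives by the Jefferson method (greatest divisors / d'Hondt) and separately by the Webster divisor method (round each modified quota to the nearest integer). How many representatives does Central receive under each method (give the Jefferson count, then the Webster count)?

Jefferson: North 4, South 1, East 3, West 16, Central 1.
Webster: North 4, South 1, East 3, West 15, Central 2.
Central gets 1 under Jefferson and 2 under Webster.

1 and 2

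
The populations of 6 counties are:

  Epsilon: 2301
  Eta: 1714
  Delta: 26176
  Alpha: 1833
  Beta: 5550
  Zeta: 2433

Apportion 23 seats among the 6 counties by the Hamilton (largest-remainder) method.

Epsilon: 1, Eta: 1, Delta: 15, Alpha: 1, Beta: 3, Zeta: 2

Total 40007; standard divisor 40007/23 ≈ 1739.435.
Standard quotas: Epsilon 1.3228, Eta 0.9854, Delta 15.0486, Alpha 1.0538, Beta 3.1907, Zeta 1.3987.
Lower quotas: Epsilon 1, Eta 0, Delta 15, Alpha 1, Beta 3, Zeta 1 (sum 21, leaving 2 seats).
Remainders in descending order: Eta 0.9854, Zeta 0.3987, Epsilon 0.3228, Beta 0.1907, Alpha 0.0538, Delta 0.0486.
Largest remainders: Eta, Zeta receive the extra seats.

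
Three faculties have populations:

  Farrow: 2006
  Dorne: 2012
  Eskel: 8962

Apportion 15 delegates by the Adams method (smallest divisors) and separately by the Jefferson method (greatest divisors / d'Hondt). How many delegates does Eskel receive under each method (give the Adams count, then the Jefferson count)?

Adams: Farrow 3, Dorne 3, Eskel 9.
Jefferson: Farrow 2, Dorne 2, Eskel 11.
Eskel gets 9 under Adams and 11 under Jefferson.

9 and 11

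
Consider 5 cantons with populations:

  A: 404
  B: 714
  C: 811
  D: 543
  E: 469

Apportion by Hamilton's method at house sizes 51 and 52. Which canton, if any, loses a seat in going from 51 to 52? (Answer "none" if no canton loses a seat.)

At 51 seats: A 7, B 12, C 14, D 10, E 8.
At 52 seats: A 7, B 13, C 14, D 10, E 8.
No canton's allocation decreased.

none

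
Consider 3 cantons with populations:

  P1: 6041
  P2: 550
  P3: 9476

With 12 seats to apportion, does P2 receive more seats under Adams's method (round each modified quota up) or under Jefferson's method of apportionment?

Adams: P1 4, P2 1, P3 7.
Jefferson: P1 5, P2 0, P3 7.
P2 gets 1 under Adams and 0 under Jefferson.

Adams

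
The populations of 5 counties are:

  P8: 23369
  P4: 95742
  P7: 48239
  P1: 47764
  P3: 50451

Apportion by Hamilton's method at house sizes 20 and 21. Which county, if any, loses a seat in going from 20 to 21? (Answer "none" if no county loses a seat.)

none

At 20 seats: P8 2, P4 7, P7 4, P1 3, P3 4.
At 21 seats: P8 2, P4 7, P7 4, P1 4, P3 4.
No county's allocation decreased.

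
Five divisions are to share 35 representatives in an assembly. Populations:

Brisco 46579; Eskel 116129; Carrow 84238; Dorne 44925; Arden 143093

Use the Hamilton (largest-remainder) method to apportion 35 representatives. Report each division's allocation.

Total 434964; standard divisor 434964/35 ≈ 12427.543.
Standard quotas: Brisco 3.7480, Eskel 9.3445, Carrow 6.7783, Dorne 3.6150, Arden 11.5142.
Lower quotas: Brisco 3, Eskel 9, Carrow 6, Dorne 3, Arden 11 (sum 32, leaving 3 seats).
Remainders in descending order: Carrow 0.7783, Brisco 0.7480, Dorne 0.6150, Arden 0.5142, Eskel 0.3445.
Largest remainders: Carrow, Brisco, Dorne receive the extra seats.

Brisco=4, Eskel=9, Carrow=7, Dorne=4, Arden=11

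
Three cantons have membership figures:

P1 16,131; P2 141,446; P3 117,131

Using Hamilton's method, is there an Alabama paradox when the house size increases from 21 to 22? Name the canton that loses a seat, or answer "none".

none

At 21 seats: P1 1, P2 11, P3 9.
At 22 seats: P1 1, P2 11, P3 10.
No canton's allocation decreased.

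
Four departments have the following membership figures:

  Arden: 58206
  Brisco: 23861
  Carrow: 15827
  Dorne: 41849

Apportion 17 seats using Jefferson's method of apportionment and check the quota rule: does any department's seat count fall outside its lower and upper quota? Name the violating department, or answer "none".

Standard quotas: Arden 7.081, Brisco 2.903, Carrow 1.925, Dorne 5.091.
Jefferson allocation: Arden 7, Brisco 3, Carrow 2, Dorne 5.
Every allocation lies between the lower and upper quota.

none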